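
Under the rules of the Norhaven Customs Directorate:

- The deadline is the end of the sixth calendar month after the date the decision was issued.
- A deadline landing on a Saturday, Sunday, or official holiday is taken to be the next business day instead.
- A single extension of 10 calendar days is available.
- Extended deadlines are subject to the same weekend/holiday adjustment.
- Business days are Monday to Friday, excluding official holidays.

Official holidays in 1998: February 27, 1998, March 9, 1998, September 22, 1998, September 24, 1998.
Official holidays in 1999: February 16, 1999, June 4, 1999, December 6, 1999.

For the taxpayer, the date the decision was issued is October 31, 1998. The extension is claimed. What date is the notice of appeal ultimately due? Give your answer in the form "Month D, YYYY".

6 months after October 31, 1998 is April 1999; that month ends on April 30, 1999.
April 30, 1999 (Friday) is already a business day.
The 10-calendar-day extension moves the deadline from April 30, 1999 to May 10, 1999.
Since May 10, 1999 is a Monday and not a holiday, the date is unchanged.
The final due date is May 10, 1999.

May 10, 1999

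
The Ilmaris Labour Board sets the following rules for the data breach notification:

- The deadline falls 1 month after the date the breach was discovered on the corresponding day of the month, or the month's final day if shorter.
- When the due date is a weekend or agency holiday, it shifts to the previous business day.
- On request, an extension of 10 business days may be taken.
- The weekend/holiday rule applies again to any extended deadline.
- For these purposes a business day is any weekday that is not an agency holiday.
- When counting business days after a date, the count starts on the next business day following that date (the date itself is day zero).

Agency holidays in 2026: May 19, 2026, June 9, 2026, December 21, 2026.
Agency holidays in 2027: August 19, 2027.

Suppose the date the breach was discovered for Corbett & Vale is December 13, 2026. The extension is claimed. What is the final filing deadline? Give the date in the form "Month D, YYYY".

January 27, 2027

1 month from December 13, 2026 is January 13, 2027.
January 13, 2027 (Wednesday) is already a business day.
The 10-business-day extension runs from January 13, 2027 to January 27, 2027.
January 27, 2027 is a Wednesday and not a listed holiday, so it stands.
Final deadline: January 27, 2027.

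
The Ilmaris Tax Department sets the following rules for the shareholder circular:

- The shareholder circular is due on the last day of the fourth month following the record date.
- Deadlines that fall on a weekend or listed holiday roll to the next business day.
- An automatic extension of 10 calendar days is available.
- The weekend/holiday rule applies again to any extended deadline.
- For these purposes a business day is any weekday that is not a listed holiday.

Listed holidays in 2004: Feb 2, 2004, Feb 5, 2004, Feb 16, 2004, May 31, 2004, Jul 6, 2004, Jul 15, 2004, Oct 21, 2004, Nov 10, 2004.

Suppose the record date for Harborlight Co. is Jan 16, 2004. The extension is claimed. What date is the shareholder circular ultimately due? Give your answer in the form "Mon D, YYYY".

4 months after Jan 16, 2004 falls in May 2004; the last day of that month is May 31, 2004.
May 31, 2004 is a listed holiday; the next business day is Jun 1, 2004 (Tuesday).
The 10-calendar-day extension moves the deadline from Jun 1, 2004 to Jun 11, 2004.
Jun 11, 2004 falls on a Friday, which is a business day, so no adjustment is needed.
So the filing is due Jun 11, 2004.

Jun 11, 2004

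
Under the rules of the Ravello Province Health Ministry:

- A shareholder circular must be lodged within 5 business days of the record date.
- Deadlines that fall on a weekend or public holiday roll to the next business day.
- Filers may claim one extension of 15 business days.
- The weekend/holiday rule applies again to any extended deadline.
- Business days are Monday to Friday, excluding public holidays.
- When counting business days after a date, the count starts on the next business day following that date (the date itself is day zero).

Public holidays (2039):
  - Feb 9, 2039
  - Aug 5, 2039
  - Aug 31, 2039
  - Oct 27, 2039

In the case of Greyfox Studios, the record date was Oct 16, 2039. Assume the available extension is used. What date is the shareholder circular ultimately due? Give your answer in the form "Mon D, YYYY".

Starting the day after Oct 16, 2039 and counting 5 business days lands on Oct 21, 2039.
Since Oct 21, 2039 is a Friday and not a holiday, the date is unchanged.
Applying the 15-business-day extension: 15 business days after Oct 21, 2039 is Nov 14, 2039.
Nov 14, 2039 (Monday) is already a business day.
Final deadline: Nov 14, 2039.

Nov 14, 2039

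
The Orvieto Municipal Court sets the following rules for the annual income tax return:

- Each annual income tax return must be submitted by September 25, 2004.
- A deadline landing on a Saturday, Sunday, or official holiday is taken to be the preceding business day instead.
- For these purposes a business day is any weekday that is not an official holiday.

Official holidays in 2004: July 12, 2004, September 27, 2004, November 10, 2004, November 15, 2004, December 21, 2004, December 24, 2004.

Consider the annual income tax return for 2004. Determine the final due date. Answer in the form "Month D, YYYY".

September 24, 2004

The statutory due date is September 25, 2004.
September 25, 2004 is a Saturday; the preceding business day is September 24, 2004 (Friday).
So the filing is due September 24, 2004.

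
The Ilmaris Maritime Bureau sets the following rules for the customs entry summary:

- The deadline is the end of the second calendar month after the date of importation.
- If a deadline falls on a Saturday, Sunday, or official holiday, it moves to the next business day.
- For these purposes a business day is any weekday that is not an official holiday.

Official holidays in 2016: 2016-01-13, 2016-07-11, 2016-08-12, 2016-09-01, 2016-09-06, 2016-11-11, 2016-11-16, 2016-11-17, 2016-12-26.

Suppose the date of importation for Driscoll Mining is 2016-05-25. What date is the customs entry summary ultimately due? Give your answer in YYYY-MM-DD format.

2 months after 2016-05-25 falls in July 2016; the last day of that month is 2016-07-31.
Because 2016-07-31 is a Sunday, the deadline becomes 2016-08-01 (Monday).
So the filing is due 2016-08-01.

2016-08-01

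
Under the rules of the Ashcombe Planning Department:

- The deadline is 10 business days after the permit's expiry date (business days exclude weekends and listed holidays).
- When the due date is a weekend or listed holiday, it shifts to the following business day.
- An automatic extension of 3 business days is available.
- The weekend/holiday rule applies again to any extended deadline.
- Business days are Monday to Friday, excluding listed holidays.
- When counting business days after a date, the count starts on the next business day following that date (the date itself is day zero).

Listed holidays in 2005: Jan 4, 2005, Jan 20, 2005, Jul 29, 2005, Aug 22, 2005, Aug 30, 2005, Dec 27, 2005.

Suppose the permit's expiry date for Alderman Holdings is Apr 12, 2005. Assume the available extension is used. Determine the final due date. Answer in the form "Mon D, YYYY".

Apr 29, 2005

Counting 10 business days after Apr 12, 2005 (skipping weekends and listed holidays) reaches Apr 26, 2005.
Since Apr 26, 2005 is a Tuesday and not a holiday, the date is unchanged.
The 3-business-day extension runs from Apr 26, 2005 to Apr 29, 2005.
Apr 29, 2005 is a Friday and not a listed holiday, so it stands.
Final deadline: Apr 29, 2005.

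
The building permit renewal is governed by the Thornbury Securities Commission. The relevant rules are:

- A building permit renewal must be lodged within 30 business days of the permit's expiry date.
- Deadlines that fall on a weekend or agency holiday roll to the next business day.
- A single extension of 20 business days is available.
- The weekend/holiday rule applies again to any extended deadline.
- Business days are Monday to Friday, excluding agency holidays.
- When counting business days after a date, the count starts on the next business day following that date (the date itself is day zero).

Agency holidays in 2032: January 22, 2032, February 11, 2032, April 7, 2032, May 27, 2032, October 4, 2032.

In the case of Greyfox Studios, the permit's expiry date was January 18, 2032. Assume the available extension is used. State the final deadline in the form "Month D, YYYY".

Starting the day after January 18, 2032 and counting 30 business days lands on March 2, 2032.
March 2, 2032 (Tuesday) is already a business day.
The 20-business-day extension runs from March 2, 2032 to March 30, 2032.
March 30, 2032 (Tuesday) is already a business day.
The final due date is March 30, 2032.

March 30, 2032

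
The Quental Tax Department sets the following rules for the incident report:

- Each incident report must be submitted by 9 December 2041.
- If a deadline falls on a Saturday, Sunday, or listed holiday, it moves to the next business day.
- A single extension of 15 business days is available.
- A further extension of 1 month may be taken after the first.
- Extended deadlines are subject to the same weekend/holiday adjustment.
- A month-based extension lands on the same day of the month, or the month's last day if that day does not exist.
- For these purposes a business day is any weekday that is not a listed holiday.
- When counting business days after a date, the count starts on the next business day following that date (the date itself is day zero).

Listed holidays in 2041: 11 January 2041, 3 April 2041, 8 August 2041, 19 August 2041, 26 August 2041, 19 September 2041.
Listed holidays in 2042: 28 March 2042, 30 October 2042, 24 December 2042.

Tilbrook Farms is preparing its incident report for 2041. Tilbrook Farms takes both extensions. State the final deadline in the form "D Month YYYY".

30 January 2042

Start from the fixed due date, 9 December 2041.
9 December 2041 (Monday) is already a business day.
The 15-business-day extension runs from 9 December 2041 to 30 December 2041.
30 December 2041 falls on a Monday, which is a business day, so no adjustment is needed.
Applying the 1 month extension: 1 month after 30 December 2041 is 30 January 2042.
30 January 2042 is a Thursday and not a listed holiday, so it stands.
Final deadline: 30 January 2042.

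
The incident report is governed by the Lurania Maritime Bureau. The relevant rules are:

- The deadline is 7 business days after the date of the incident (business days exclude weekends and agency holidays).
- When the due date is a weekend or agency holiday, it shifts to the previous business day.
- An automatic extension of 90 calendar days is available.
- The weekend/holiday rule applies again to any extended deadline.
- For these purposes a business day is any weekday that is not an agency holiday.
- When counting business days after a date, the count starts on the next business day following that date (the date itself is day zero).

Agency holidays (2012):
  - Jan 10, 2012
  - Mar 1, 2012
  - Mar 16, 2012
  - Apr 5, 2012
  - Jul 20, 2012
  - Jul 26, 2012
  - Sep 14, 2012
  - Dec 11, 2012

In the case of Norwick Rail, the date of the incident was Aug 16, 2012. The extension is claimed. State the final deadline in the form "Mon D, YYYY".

7 business days after Aug 16, 2012, excluding weekends and holidays, is Aug 27, 2012.
Aug 27, 2012 is a Monday and not a listed holiday, so it stands.
The 90-calendar-day extension moves the deadline from Aug 27, 2012 to Nov 25, 2012.
Nov 25, 2012 falls on a Sunday. Rolling to the preceding business day gives Nov 23, 2012, a Friday.
So the filing is due Nov 23, 2012.

Nov 23, 2012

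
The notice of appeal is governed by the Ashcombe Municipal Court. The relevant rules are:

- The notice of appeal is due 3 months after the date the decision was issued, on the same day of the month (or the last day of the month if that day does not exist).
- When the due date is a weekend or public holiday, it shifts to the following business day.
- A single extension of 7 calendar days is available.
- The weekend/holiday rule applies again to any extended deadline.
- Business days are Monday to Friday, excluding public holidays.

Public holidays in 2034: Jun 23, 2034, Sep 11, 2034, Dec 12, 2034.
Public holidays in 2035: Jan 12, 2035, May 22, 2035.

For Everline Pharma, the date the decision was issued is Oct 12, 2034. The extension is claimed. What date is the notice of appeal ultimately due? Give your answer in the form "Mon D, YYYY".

Jan 22, 2035

3 months from Oct 12, 2034 is Jan 12, 2035.
Jan 12, 2035 is a listed holiday, so it moves to the next business day, Jan 15, 2035 (Monday).
With the 7-day extension, Jan 15, 2035 becomes Jan 22, 2035.
Jan 22, 2035 (Monday) is already a business day.
Final deadline: Jan 22, 2035.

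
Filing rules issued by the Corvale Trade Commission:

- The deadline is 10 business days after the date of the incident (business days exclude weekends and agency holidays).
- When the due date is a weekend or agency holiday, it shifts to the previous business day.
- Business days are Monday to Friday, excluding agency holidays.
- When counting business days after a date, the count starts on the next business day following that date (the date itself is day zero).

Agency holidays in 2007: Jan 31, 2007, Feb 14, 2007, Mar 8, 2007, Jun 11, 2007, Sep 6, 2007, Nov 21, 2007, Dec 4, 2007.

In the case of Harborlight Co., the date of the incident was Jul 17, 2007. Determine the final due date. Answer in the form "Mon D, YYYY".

Jul 31, 2007

Starting the day after Jul 17, 2007 and counting 10 business days lands on Jul 31, 2007.
Jul 31, 2007 is a Tuesday and not a listed holiday, so it stands.
The final due date is Jul 31, 2007.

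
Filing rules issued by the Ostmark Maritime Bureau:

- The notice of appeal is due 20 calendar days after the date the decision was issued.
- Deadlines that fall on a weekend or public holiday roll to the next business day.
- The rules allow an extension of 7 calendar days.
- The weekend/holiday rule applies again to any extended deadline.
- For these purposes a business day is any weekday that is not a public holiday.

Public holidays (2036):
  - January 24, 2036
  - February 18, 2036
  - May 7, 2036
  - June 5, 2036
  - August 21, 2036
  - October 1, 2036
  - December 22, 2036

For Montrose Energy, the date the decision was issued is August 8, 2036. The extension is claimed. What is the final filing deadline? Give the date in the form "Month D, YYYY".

From August 8, 2036, 20 calendar days later is August 28, 2036.
August 28, 2036 is a Thursday and not a listed holiday, so it stands.
The 7-calendar-day extension moves the deadline from August 28, 2036 to September 4, 2036.
September 4, 2036 is a Thursday and not a listed holiday, so it stands.
The final due date is September 4, 2036.

September 4, 2036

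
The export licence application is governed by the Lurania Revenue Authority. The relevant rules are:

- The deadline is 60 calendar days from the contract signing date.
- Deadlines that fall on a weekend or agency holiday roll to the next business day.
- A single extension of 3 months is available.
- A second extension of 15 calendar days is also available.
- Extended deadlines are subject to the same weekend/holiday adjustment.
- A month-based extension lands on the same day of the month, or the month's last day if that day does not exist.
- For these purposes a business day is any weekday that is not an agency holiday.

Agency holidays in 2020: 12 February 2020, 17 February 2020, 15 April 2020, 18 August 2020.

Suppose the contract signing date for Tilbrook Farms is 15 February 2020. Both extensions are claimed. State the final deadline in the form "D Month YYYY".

Trigger date 15 February 2020 + 60 calendar days = 15 April 2020.
15 April 2020 falls on a listed holiday. Rolling to the next business day gives 16 April 2020, a Thursday.
Add 3 months to 16 April 2020: 16 July 2020.
16 July 2020 (Thursday) is already a business day.
Applying the 15-calendar-day extension: 16 July 2020 + 15 days = 31 July 2020.
Since 31 July 2020 is a Friday and not a holiday, the date is unchanged.
So the filing is due 31 July 2020.

31 July 2020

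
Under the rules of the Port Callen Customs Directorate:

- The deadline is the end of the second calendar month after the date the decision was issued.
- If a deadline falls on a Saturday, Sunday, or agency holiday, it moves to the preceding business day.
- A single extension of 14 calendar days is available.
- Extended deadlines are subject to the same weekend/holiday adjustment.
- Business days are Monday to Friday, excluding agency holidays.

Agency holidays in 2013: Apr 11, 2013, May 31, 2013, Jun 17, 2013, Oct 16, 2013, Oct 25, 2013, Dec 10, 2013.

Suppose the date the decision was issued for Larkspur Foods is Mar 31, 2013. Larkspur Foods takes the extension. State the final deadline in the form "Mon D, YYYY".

Jun 13, 2013

2 months after Mar 31, 2013 falls in May 2013; the last day of that month is May 31, 2013.
Because May 31, 2013 is a listed holiday, the deadline becomes May 30, 2013 (Thursday).
The 14-calendar-day extension moves the deadline from May 30, 2013 to Jun 13, 2013.
Jun 13, 2013 (Thursday) is already a business day.
So the filing is due Jun 13, 2013.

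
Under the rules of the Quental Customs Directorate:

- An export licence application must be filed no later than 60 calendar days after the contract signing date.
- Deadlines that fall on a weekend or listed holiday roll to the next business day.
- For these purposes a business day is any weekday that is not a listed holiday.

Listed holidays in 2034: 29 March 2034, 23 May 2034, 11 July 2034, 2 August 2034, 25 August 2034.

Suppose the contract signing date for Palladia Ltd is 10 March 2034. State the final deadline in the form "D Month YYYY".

9 May 2034

Adding 60 calendar days to 10 March 2034 gives 9 May 2034.
9 May 2034 falls on a Tuesday, which is a business day, so no adjustment is needed.
So the filing is due 9 May 2034.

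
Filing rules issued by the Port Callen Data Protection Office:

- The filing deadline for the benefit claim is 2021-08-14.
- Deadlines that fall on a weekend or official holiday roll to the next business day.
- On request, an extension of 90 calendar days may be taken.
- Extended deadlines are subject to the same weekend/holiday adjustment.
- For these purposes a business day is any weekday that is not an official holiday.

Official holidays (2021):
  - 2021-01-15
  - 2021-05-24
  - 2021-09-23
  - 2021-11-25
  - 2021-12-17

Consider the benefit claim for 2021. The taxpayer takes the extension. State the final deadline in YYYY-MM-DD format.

Start from the fixed due date, 2021-08-14.
2021-08-14 is a Saturday, so it moves to the next business day, 2021-08-16 (Monday).
Add the 90 calendar-day extension to 2021-08-16: 2021-11-14.
Because 2021-11-14 is a Sunday, the deadline becomes 2021-11-15 (Monday).
The final due date is 2021-11-15.

2021-11-15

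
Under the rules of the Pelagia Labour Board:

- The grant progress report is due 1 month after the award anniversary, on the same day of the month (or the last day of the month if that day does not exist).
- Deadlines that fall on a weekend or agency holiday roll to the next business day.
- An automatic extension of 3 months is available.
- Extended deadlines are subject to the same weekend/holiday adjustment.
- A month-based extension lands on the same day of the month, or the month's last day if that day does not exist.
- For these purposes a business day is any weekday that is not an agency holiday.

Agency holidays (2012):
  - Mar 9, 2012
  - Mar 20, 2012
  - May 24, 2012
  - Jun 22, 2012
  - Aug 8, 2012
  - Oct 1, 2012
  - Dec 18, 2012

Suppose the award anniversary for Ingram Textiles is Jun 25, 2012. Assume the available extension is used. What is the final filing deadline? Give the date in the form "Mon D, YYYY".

Oct 25, 2012

Moving 1 month forward from Jun 25, 2012 on the corresponding day gives Jul 25, 2012.
Jul 25, 2012 falls on a Wednesday, which is a business day, so no adjustment is needed.
Add 3 months to Jul 25, 2012: Oct 25, 2012.
Since Oct 25, 2012 is a Thursday and not a holiday, the date is unchanged.
So the filing is due Oct 25, 2012.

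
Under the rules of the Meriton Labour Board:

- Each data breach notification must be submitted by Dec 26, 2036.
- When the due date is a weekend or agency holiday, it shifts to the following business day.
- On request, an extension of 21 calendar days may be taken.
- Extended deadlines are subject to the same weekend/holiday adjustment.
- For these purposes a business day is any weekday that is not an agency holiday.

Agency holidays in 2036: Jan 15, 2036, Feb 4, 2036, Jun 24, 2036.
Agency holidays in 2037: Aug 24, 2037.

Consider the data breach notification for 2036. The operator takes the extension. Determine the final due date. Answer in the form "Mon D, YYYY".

Jan 16, 2037

The stated deadline is Dec 26, 2036.
Dec 26, 2036 is a Friday and not a listed holiday, so it stands.
Applying the 21-calendar-day extension: Dec 26, 2036 + 21 days = Jan 16, 2037.
Since Jan 16, 2037 is a Friday and not a holiday, the date is unchanged.
Deadline: Jan 16, 2037.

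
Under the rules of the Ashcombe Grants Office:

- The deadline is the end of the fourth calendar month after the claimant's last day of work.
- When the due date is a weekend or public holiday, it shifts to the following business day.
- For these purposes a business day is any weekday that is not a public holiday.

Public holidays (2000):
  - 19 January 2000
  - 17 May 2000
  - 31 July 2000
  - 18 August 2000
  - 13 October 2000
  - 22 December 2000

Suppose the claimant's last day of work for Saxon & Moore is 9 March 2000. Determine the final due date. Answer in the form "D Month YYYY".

The fourth month after 9 March 2000 is July 2000, whose last day is 31 July 2000.
31 July 2000 is a listed holiday; the next business day is 1 August 2000 (Tuesday).
Final deadline: 1 August 2000.

1 August 2000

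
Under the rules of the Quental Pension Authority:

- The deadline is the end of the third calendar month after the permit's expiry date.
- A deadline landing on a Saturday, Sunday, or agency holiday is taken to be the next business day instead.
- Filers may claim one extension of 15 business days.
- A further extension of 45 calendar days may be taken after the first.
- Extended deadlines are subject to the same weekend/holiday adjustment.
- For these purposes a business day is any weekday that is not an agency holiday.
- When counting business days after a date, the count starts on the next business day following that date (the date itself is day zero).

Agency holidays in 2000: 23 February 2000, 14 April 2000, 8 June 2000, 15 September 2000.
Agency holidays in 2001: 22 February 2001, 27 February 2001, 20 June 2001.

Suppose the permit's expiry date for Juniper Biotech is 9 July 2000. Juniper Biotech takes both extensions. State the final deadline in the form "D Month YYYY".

3 months after 9 July 2000 is October 2000; that month ends on 31 October 2000.
31 October 2000 (Tuesday) is already a business day.
The 15-business-day extension runs from 31 October 2000 to 21 November 2000.
21 November 2000 falls on a Tuesday, which is a business day, so no adjustment is needed.
Applying the 45-calendar-day extension: 21 November 2000 + 45 days = 5 January 2001.
Since 5 January 2001 is a Friday and not a holiday, the date is unchanged.
Final deadline: 5 January 2001.

5 January 2001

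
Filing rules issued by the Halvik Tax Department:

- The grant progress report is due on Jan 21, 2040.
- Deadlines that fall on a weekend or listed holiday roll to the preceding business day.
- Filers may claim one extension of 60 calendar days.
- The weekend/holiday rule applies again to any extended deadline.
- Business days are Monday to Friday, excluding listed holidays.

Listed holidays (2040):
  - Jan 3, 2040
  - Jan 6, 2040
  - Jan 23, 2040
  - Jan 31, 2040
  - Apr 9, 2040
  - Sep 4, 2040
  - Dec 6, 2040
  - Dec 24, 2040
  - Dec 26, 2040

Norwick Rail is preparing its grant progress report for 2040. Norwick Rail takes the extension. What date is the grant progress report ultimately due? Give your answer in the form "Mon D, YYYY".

Mar 20, 2040

Start from the fixed due date, Jan 21, 2040.
Jan 21, 2040 falls on a Saturday. Rolling to the preceding business day gives Jan 20, 2040, a Friday.
The 60-calendar-day extension moves the deadline from Jan 20, 2040 to Mar 20, 2040.
Mar 20, 2040 falls on a Tuesday, which is a business day, so no adjustment is needed.
Deadline: Mar 20, 2040.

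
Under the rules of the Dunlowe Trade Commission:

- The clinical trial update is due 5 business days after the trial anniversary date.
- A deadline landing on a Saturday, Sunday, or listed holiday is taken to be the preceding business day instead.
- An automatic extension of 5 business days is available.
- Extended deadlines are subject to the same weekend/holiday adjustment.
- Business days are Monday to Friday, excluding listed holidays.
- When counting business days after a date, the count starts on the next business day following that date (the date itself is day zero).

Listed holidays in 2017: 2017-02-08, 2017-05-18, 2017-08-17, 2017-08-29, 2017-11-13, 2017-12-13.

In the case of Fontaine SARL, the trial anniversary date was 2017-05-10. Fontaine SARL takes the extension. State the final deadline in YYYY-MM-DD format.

Counting 5 business days after 2017-05-10 (skipping weekends and listed holidays) reaches 2017-05-17.
Since 2017-05-17 is a Wednesday and not a holiday, the date is unchanged.
Applying the 5-business-day extension: 5 business days after 2017-05-17 is 2017-05-25.
2017-05-25 (Thursday) is already a business day.
Final deadline: 2017-05-25.

2017-05-25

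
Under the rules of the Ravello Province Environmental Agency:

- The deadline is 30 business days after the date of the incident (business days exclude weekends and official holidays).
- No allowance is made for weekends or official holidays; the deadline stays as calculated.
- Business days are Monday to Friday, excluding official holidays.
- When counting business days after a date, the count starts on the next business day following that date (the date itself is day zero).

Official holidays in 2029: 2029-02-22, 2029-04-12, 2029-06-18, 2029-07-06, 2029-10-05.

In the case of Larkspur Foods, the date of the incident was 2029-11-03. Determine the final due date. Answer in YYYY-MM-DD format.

2029-12-14

Counting 30 business days after 2029-11-03 (skipping weekends and listed holidays) reaches 2029-12-14.
2029-12-14 is a Friday; no weekend or holiday adjustment applies.
Deadline: 2029-12-14.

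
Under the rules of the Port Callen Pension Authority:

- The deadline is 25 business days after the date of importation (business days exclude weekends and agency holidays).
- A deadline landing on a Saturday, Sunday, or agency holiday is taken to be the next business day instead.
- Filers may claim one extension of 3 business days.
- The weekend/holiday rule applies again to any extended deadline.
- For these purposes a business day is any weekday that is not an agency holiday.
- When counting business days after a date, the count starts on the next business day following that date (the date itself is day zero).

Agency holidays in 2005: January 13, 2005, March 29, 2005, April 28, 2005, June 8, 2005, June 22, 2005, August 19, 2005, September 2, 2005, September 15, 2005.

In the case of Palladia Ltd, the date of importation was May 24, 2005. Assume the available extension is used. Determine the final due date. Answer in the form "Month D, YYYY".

July 5, 2005

Counting 25 business days after May 24, 2005 (skipping weekends and listed holidays) reaches June 30, 2005.
June 30, 2005 (Thursday) is already a business day.
Applying the 3-business-day extension: 3 business days after June 30, 2005 is July 5, 2005.
July 5, 2005 falls on a Tuesday, which is a business day, so no adjustment is needed.
Final deadline: July 5, 2005.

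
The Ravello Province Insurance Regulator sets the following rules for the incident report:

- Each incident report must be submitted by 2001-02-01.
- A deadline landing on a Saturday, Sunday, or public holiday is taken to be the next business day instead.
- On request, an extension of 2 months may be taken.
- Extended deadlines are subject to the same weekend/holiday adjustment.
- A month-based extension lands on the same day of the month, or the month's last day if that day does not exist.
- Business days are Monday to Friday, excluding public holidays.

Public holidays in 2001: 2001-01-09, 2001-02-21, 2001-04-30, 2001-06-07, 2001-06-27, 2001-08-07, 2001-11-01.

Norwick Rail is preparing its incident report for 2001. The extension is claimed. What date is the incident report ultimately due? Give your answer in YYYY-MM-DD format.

The stated deadline is 2001-02-01.
Since 2001-02-01 is a Thursday and not a holiday, the date is unchanged.
Applying the 2 months extension: 2 months after 2001-02-01 is 2001-04-01.
2001-04-01 falls on a Sunday. Rolling to the next business day gives 2001-04-02, a Monday.
Deadline: 2001-04-02.

2001-04-02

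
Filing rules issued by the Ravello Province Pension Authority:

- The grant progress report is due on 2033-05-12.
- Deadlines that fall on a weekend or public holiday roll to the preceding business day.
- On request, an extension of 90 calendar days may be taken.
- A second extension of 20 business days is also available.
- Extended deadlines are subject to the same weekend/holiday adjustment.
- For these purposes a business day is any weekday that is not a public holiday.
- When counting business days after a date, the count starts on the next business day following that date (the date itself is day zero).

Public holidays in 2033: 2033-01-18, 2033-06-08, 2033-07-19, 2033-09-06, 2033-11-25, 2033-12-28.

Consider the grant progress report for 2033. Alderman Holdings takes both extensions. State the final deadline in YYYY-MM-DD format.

The stated deadline is 2033-05-12.
2033-05-12 is a Thursday and not a listed holiday, so it stands.
With the 90-day extension, 2033-05-12 becomes 2033-08-10.
2033-08-10 falls on a Wednesday, which is a business day, so no adjustment is needed.
Applying the 20-business-day extension: 20 business days after 2033-08-10 is 2033-09-08.
2033-09-08 falls on a Thursday, which is a business day, so no adjustment is needed.
The final due date is 2033-09-08.

2033-09-08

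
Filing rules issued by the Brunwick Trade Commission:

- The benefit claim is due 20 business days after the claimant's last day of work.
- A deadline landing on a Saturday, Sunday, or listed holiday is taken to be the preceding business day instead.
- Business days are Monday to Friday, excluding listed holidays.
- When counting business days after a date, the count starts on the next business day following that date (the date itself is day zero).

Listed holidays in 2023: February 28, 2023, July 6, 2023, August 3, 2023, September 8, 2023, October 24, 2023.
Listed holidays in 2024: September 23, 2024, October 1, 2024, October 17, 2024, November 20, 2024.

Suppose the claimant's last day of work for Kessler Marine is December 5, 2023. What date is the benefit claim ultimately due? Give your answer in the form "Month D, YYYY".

Starting the day after December 5, 2023 and counting 20 business days lands on January 2, 2024.
Since January 2, 2024 is a Tuesday and not a holiday, the date is unchanged.
Deadline: January 2, 2024.

January 2, 2024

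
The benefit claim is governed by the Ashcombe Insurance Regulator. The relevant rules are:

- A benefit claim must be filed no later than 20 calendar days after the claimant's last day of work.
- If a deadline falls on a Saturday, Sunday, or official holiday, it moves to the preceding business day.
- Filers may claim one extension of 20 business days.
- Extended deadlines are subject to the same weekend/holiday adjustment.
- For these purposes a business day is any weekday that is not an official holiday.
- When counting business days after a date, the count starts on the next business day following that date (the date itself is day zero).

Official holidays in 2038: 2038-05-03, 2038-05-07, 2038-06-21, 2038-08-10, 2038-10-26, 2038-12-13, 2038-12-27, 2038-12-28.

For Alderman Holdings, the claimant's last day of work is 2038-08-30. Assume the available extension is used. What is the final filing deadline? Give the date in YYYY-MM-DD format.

2038-10-15

Trigger date 2038-08-30 + 20 calendar days = 2038-09-19.
2038-09-19 is a Sunday; the preceding business day is 2038-09-17 (Friday).
Counting 20 further business days from 2038-09-17 reaches 2038-10-15.
2038-10-15 (Friday) is already a business day.
So the filing is due 2038-10-15.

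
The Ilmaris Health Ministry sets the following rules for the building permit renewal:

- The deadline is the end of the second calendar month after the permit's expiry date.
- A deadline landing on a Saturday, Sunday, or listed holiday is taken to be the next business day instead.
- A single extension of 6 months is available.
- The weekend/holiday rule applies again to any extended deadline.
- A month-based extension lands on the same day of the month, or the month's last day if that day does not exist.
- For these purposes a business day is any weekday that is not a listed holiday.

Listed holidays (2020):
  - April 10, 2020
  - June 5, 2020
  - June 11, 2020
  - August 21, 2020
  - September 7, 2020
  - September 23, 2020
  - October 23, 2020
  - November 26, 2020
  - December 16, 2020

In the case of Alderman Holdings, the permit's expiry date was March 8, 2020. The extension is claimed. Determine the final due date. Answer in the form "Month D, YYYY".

December 1, 2020

2 months after March 8, 2020 is May 2020; that month ends on May 31, 2020.
May 31, 2020 is a Sunday; the next business day is June 1, 2020 (Monday).
The 6 months extension carries June 1, 2020 to December 1, 2020.
Since December 1, 2020 is a Tuesday and not a holiday, the date is unchanged.
So the filing is due December 1, 2020.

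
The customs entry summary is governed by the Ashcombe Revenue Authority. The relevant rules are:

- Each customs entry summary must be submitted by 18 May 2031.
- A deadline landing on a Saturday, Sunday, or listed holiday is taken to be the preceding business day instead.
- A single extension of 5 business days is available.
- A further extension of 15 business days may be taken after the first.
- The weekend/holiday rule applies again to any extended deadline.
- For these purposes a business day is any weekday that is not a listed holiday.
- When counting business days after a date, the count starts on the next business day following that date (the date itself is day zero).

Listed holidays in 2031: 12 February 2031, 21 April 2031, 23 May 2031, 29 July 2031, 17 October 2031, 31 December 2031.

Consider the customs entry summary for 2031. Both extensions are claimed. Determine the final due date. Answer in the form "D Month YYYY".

16 June 2031

Start from the fixed due date, 18 May 2031.
Because 18 May 2031 is a Sunday, the deadline becomes 16 May 2031 (Friday).
The 5-business-day extension runs from 16 May 2031 to 26 May 2031.
26 May 2031 is a Monday and not a listed holiday, so it stands.
Counting 15 further business days from 26 May 2031 reaches 16 June 2031.
16 June 2031 falls on a Monday, which is a business day, so no adjustment is needed.
Final deadline: 16 June 2031.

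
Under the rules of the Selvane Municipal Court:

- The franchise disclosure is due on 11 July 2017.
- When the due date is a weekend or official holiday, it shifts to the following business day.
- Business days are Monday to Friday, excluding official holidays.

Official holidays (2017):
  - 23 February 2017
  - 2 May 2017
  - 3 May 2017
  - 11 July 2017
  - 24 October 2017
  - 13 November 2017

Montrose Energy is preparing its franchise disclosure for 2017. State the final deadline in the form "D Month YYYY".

Start from the fixed due date, 11 July 2017.
Because 11 July 2017 is a listed holiday, the deadline becomes 12 July 2017 (Wednesday).
The final due date is 12 July 2017.

12 July 2017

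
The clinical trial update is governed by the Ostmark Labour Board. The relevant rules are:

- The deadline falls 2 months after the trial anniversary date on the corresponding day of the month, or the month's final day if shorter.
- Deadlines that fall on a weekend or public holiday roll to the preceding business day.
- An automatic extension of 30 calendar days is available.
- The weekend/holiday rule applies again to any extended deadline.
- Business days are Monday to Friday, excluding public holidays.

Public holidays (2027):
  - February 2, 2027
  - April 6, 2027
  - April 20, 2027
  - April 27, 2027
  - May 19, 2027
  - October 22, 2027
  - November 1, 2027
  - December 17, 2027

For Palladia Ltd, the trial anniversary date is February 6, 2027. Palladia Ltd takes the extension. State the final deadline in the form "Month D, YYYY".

May 5, 2027

2 months from February 6, 2027 is April 6, 2027.
April 6, 2027 is a listed holiday, so it moves to the preceding business day, April 5, 2027 (Monday).
The 30-calendar-day extension moves the deadline from April 5, 2027 to May 5, 2027.
May 5, 2027 falls on a Wednesday, which is a business day, so no adjustment is needed.
Final deadline: May 5, 2027.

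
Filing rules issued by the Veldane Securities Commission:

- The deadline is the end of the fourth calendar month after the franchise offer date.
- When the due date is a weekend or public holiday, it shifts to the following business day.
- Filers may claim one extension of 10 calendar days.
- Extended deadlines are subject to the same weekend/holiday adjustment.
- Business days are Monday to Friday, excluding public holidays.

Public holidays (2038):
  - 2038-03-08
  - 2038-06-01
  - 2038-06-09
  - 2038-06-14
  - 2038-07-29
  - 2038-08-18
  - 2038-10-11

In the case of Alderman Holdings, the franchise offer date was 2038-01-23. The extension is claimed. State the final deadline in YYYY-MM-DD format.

4 months after 2038-01-23 falls in May 2038; the last day of that month is 2038-05-31.
2038-05-31 is a Monday and not a listed holiday, so it stands.
Add the 10 calendar-day extension to 2038-05-31: 2038-06-10.
2038-06-10 (Thursday) is already a business day.
Final deadline: 2038-06-10.

2038-06-10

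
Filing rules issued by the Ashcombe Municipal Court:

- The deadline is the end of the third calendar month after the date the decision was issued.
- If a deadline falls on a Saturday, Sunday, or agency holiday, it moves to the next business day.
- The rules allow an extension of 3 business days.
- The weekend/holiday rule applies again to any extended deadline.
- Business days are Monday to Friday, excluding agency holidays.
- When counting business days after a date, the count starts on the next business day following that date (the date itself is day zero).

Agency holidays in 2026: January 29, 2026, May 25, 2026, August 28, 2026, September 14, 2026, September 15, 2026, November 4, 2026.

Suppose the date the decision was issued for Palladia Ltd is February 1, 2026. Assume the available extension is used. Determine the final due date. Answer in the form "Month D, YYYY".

3 months after February 1, 2026 falls in May 2026; the last day of that month is May 31, 2026.
May 31, 2026 is a Sunday; the next business day is June 1, 2026 (Monday).
The 3-business-day extension runs from June 1, 2026 to June 4, 2026.
June 4, 2026 (Thursday) is already a business day.
Final deadline: June 4, 2026.

June 4, 2026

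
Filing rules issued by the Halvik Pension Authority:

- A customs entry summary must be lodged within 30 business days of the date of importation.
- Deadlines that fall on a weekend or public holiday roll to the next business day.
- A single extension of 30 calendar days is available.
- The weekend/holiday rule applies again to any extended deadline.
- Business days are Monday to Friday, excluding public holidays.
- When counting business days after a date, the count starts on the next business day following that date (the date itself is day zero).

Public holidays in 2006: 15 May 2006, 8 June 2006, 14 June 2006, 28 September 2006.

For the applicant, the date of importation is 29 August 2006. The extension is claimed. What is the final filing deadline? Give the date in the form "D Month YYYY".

30 business days after 29 August 2006, excluding weekends and holidays, is 11 October 2006.
Since 11 October 2006 is a Wednesday and not a holiday, the date is unchanged.
Add the 30 calendar-day extension to 11 October 2006: 10 November 2006.
10 November 2006 (Friday) is already a business day.
Final deadline: 10 November 2006.

10 November 2006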